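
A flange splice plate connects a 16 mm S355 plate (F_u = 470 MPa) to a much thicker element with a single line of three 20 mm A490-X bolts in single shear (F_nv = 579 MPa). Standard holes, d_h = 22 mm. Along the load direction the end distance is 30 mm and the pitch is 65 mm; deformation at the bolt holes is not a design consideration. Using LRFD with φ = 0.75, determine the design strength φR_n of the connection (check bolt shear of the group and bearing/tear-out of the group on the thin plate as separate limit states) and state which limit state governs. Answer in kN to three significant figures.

Bolt shear: A_b = π·20²/4 = 314.2 mm²; R_n = 579 × 314.2 × 3 × 1 / 1000 = 545.7 kN → 0.75 × 545.7 = 409 kN.
Bearing (1.5 l_c t F_u ≤ 3.0 d t F_u): upper limit = 3.0·20·16·470 / 1000 = 451.2 kN.
  Edge l_c = 30 − 22/2 = 19 → r_n = 214.3 kN; interior l_c = 65 − 22 = 43 → r_n = 451.2 kN.
  R_n,bearing = 1·214.3 + 2·451.2 = 1117 kN → 0.75 × 1117 = 838 kN.
Bolt shear governs: 409 kN.

409 kN (bolt shear governs)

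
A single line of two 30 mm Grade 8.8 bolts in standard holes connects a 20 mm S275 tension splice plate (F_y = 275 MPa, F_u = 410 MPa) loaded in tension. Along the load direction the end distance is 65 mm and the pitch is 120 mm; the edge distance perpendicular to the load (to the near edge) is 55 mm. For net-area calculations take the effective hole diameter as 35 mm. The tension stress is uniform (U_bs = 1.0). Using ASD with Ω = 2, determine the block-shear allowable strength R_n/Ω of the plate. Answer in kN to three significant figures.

Shear plane L_v = 65 + 1·120 = 185 mm; A_gv = 185 × 20 = 3700 mm².
A_nv = (185 − 1.5·35) × 20 = 2650 mm².
A_nt = (55 − 0.5·35) × 20 = 750 mm².
0.6 F_u A_nv = 651.9 kN; 0.6 F_y A_gv = 610.5 kN → shear yielding governs the shear term.
R_n = 610.5 + 1.0 × 410 × 750 / 1000 = 918 kN.
Allowable strength R_n/Ω = 918 / 2 = 459 kN.

459 kN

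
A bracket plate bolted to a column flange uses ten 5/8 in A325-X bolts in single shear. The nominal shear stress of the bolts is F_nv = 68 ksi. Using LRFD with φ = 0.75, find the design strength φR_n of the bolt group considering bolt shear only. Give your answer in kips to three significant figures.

A_b = π × 0.625² / 4 = 0.3068 in².
R_n = F_nv · A_b · n · n_s = 68 × 0.3068 × 10 × 1 = 208.6 kips.
Design strength φR_n = 0.75 × 208.6 = 156 kips.

156 kips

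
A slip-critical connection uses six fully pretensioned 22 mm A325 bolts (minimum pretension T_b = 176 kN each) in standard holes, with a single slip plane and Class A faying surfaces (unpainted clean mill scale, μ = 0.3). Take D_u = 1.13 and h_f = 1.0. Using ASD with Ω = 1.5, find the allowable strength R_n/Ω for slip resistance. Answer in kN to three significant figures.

239 kN

R_n = μ · D_u · h_f · T_b · n_s · n_b = 0.3 × 1.13 × 1.0 × 176 × 1 × 6 = 358 kN.
Allowable strength R_n/Ω = 358 / 1.5 = 239 kN.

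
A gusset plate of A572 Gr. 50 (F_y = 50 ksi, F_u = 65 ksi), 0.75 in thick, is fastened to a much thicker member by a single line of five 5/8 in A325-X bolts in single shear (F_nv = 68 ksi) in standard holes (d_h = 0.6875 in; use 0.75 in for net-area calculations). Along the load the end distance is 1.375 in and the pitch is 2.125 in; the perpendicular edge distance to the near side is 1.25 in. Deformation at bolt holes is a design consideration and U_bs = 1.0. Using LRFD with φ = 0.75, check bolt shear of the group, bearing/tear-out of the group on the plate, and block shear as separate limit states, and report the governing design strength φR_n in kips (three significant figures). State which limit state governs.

78.2 kips (bolt shear governs)

Bolt shear: A_b = π·0.625²/4 = 0.3068 in²; R_n = 68 × 0.3068 × 5 × 1 = 104.3 kips → 0.75 × 104.3 = 78.2 kips.
Bearing: edge l_c = 1.031, r_n = 60.33 kips; interior l_c = 1.438, r_n = 73.12 kips; R_n = 60.33 + 4·73.12 = 352.8 kips → 265 kips.
Block shear: A_gv = 7.406, A_nv = 4.875, A_nt = 0.6562 in²; R_n = min(0.6F_uA_nv, 0.6F_yA_gv) + U_bs·F_u·A_nt = 232.8 kips → 175 kips.
Bolt shear governs: 78.2 kips.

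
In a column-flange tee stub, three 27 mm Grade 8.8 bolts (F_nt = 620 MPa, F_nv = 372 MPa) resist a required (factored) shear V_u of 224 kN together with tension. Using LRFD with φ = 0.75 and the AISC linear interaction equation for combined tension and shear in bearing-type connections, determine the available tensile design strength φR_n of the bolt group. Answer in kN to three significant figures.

A_b = π·27²/4 = 572.6 mm²; f_rv = 224 × 1000 / (3 × 572.6) = 130.4 MPa.
F'_nt = 1.3 F_nt − (F_nt / φF_nv) f_rv = 1.3·620 − (620/(0.75·372))·130.4 = 516.2 MPa, capped at F_nt → F'_nt = 516.2 MPa.
R_n = F'_nt · A_b · n = 516.2 × 572.6 × 3 / 1000 = 886.7 kN.
Design strength φR_n = 0.75 × 886.7 = 665 kN.

665 kN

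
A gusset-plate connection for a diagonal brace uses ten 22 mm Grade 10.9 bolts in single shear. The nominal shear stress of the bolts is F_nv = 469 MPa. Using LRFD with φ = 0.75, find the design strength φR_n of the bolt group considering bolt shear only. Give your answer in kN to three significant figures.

1340 kN

A_b = π × 22² / 4 = 380.1 mm².
R_n = F_nv · A_b · n · n_s = 469 × 380.1 × 10 × 1 / 1000 = 1783 kN.
Design strength φR_n = 0.75 × 1783 = 1340 kN.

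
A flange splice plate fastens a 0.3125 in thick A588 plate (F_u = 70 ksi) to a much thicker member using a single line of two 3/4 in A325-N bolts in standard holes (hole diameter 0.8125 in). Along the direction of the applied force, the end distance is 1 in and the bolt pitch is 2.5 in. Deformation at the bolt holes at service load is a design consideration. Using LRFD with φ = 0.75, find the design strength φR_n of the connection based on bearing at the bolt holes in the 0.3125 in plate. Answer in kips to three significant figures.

41.2 kips

Per bolt r_n = 1.2 l_c t F_u ≤ 2.4 d t F_u; upper limit = 2.4 × 0.75 × 0.3125 × 70 = 39.38 kips.
Edge bolt: l_c = 1 − 0.8125/2 = 0.5938 in → 1.2 × 0.5938 × 0.3125 × 70 = 15.59 → r_n = 15.59 kips.
Interior bolts: l_c = 2.5 − 0.8125 = 1.688 in → 1.2 × 1.688 × 0.3125 × 70 = 44.3 → r_n = 39.38 kips.
R_n = 1 × 15.59 + 1 × 39.38 = 54.96 kips.
Design strength φR_n = 0.75 × 54.96 = 41.2 kips.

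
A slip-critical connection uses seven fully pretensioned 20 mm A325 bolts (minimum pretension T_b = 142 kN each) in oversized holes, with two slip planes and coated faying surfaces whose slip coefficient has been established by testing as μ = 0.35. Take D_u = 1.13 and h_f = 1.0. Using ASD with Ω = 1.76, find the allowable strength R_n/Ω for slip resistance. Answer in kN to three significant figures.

447 kN

R_n = μ · D_u · h_f · T_b · n_s · n_b = 0.35 × 1.13 × 1.0 × 142 × 2 × 7 = 786.3 kN.
Allowable strength R_n/Ω = 786.3 / 1.76 = 447 kN.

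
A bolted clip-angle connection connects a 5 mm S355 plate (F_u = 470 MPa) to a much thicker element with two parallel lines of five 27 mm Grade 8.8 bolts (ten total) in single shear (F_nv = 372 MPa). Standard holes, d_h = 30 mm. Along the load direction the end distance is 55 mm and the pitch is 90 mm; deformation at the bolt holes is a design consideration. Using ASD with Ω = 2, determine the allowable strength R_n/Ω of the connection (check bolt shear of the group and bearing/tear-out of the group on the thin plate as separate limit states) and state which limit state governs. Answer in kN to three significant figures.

Bolt shear: A_b = π·27²/4 = 572.6 mm²; R_n = 372 × 572.6 × 10 × 1 / 1000 = 2130 kN → 2130 / 2 = 1060 kN.
Bearing (1.2 l_c t F_u ≤ 2.4 d t F_u): upper limit = 2.4·27·5·470 / 1000 = 152.3 kN.
  Edge l_c = 55 − 30/2 = 40 → r_n = 112.8 kN; interior l_c = 90 − 30 = 60 → r_n = 152.3 kN.
  R_n,bearing = 2·112.8 + 8·152.3 = 1444 kN → 1444 / 2 = 722 kN.
Bearing governs: 722 kN.

722 kN (bearing governs)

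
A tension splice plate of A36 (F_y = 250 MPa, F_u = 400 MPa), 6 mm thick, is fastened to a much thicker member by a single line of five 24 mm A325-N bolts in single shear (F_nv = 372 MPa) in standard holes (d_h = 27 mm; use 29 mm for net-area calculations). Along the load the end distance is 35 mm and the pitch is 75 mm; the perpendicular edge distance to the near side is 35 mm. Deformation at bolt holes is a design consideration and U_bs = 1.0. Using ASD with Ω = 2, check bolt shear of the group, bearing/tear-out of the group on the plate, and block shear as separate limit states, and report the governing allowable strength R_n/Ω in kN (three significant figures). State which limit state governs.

172 kN (block shear governs)

Bolt shear: A_b = π·24²/4 = 452.4 mm²; R_n = 372 × 452.4 × 5 × 1 / 1000 = 841.4 kN → 841.4 / 2 = 421 kN.
Bearing: edge l_c = 21.5, r_n = 61.92 kN; interior l_c = 48, r_n = 138.2 kN; R_n = 61.92 + 4·138.2 = 614.9 kN → 307 kN.
Block shear: A_gv = 2010, A_nv = 1227, A_nt = 123 mm²; R_n = min(0.6F_uA_nv, 0.6F_yA_gv) + U_bs·F_u·A_nt = 343.7 kN → 172 kN.
Block shear governs: 172 kN.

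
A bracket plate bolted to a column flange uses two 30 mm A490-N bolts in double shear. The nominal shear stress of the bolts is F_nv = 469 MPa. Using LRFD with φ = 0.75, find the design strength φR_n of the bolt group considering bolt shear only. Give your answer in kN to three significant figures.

995 kN

A_b = π × 30² / 4 = 706.9 mm².
R_n = F_nv · A_b · n · n_s = 469 × 706.9 × 2 × 2 / 1000 = 1326 kN.
Design strength φR_n = 0.75 × 1326 = 995 kN.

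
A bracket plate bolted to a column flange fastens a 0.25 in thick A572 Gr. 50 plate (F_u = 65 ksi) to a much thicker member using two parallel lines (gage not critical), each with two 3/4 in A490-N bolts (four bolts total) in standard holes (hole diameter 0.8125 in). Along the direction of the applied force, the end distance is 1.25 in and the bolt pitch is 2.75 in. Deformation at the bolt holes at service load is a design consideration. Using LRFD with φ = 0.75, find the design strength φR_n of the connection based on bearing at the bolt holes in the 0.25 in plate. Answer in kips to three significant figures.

Per bolt r_n = 1.2 l_c t F_u ≤ 2.4 d t F_u; upper limit = 2.4 × 0.75 × 0.25 × 65 = 29.25 kips.
Edge bolt: l_c = 1.25 − 0.8125/2 = 0.8438 in → 1.2 × 0.8438 × 0.25 × 65 = 16.45 → r_n = 16.45 kips.
Interior bolts: l_c = 2.75 − 0.8125 = 1.938 in → 1.2 × 1.938 × 0.25 × 65 = 37.78 → r_n = 29.25 kips.
R_n = 2 × 16.45 + 2 × 29.25 = 91.41 kips.
Design strength φR_n = 0.75 × 91.41 = 68.6 kips.

68.6 kips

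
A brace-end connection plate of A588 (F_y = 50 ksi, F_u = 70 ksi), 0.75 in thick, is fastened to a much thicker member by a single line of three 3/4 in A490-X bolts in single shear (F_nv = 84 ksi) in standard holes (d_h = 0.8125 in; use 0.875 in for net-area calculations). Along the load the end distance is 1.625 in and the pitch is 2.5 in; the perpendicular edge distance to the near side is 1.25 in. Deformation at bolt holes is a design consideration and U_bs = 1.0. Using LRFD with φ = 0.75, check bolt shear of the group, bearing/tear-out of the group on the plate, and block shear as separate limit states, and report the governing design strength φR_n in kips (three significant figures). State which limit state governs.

Bolt shear: A_b = π·0.75²/4 = 0.4418 in²; R_n = 84 × 0.4418 × 3 × 1 = 111.3 kips → 0.75 × 111.3 = 83.5 kips.
Bearing: edge l_c = 1.219, r_n = 76.78 kips; interior l_c = 1.688, r_n = 94.5 kips; R_n = 76.78 + 2·94.5 = 265.8 kips → 199 kips.
Block shear: A_gv = 4.969, A_nv = 3.328, A_nt = 0.6094 in²; R_n = min(0.6F_uA_nv, 0.6F_yA_gv) + U_bs·F_u·A_nt = 182.4 kips → 137 kips.
Bolt shear governs: 83.5 kips.

83.5 kips (bolt shear governs)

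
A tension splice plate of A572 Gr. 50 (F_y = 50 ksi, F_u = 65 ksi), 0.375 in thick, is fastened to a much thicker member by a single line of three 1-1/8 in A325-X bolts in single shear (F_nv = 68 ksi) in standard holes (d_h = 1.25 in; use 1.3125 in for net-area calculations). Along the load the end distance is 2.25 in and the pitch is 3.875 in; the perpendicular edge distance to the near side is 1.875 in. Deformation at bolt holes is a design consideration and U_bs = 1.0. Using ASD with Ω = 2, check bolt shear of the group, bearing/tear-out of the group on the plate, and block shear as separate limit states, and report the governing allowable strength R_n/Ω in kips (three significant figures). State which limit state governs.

Bolt shear: A_b = π·1.125²/4 = 0.994 in²; R_n = 68 × 0.994 × 3 × 1 = 202.8 kips → 202.8 / 2 = 101 kips.
Bearing: edge l_c = 1.625, r_n = 47.53 kips; interior l_c = 2.625, r_n = 65.81 kips; R_n = 47.53 + 2·65.81 = 179.2 kips → 89.6 kips.
Block shear: A_gv = 3.75, A_nv = 2.52, A_nt = 0.457 in²; R_n = min(0.6F_uA_nv, 0.6F_yA_gv) + U_bs·F_u·A_nt = 128 kips → 64 kips.
Block shear governs: 64 kips.

64 kips (block shear governs)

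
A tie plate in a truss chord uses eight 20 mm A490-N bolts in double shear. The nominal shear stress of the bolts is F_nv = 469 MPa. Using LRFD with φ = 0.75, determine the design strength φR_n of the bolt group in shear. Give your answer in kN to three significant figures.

1770 kN

A_b = π × 20² / 4 = 314.2 mm².
R_n = F_nv · A_b · n · n_s = 469 × 314.2 × 8 × 2 / 1000 = 2357 kN.
Design strength φR_n = 0.75 × 2357 = 1770 kN.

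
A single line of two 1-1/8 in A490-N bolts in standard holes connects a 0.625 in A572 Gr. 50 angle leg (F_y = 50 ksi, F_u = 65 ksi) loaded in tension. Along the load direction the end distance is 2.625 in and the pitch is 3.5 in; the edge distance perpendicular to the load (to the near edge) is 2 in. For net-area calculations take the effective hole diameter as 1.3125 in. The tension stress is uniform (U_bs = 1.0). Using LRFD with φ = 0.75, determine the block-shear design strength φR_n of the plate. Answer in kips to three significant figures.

117 kips

Shear plane L_v = 2.625 + 1·3.5 = 6.125 in; A_gv = 6.125 × 0.625 = 3.828 in².
A_nv = (6.125 − 1.5·1.3125) × 0.625 = 2.598 in².
A_nt = (2 − 0.5·1.3125) × 0.625 = 0.8398 in².
0.6 F_u A_nv = 101.3 kips; 0.6 F_y A_gv = 114.8 kips → shear rupture governs the shear term.
R_n = 101.3 + 1.0 × 65 × 0.8398 = 155.9 kips.
Design strength φR_n = 0.75 × 155.9 = 117 kips.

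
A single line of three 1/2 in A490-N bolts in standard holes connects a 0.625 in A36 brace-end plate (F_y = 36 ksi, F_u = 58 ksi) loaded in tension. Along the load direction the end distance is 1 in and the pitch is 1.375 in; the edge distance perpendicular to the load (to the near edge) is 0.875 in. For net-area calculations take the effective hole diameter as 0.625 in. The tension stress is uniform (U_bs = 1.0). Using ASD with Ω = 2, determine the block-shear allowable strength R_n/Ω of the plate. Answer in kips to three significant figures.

34 kips

Shear plane L_v = 1 + 2·1.375 = 3.75 in; A_gv = 3.75 × 0.625 = 2.344 in².
A_nv = (3.75 − 2.5·0.625) × 0.625 = 1.367 in².
A_nt = (0.875 − 0.5·0.625) × 0.625 = 0.3516 in².
0.6 F_u A_nv = 47.58 kips; 0.6 F_y A_gv = 50.62 kips → shear rupture governs the shear term.
R_n = 47.58 + 1.0 × 58 × 0.3516 = 67.97 kips.
Allowable strength R_n/Ω = 67.97 / 2 = 34 kips.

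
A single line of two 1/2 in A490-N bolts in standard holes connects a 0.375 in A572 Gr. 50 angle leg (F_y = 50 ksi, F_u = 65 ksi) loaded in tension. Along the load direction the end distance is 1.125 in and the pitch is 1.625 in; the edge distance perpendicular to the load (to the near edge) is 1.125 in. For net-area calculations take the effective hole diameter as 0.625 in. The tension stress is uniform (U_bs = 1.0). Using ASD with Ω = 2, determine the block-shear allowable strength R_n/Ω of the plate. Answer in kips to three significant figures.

23.2 kips

Shear plane L_v = 1.125 + 1·1.625 = 2.75 in; A_gv = 2.75 × 0.375 = 1.031 in².
A_nv = (2.75 − 1.5·0.625) × 0.375 = 0.6797 in².
A_nt = (1.125 − 0.5·0.625) × 0.375 = 0.3047 in².
0.6 F_u A_nv = 26.51 kips; 0.6 F_y A_gv = 30.94 kips → shear rupture governs the shear term.
R_n = 26.51 + 1.0 × 65 × 0.3047 = 46.31 kips.
Allowable strength R_n/Ω = 46.31 / 2 = 23.2 kips.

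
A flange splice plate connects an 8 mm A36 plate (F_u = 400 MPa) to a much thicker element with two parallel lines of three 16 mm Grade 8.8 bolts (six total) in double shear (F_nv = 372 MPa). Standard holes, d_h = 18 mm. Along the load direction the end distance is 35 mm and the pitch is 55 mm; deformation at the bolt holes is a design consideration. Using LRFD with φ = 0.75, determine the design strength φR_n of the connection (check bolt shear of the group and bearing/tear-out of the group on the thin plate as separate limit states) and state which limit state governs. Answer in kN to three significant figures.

Bolt shear: A_b = π·16²/4 = 201.1 mm²; R_n = 372 × 201.1 × 6 × 2 / 1000 = 897.5 kN → 0.75 × 897.5 = 673 kN.
Bearing (1.2 l_c t F_u ≤ 2.4 d t F_u): upper limit = 2.4·16·8·400 / 1000 = 122.9 kN.
  Edge l_c = 35 − 18/2 = 26 → r_n = 99.84 kN; interior l_c = 55 − 18 = 37 → r_n = 122.9 kN.
  R_n,bearing = 2·99.84 + 4·122.9 = 691.2 kN → 0.75 × 691.2 = 518 kN.
Bearing governs: 518 kN.

518 kN (bearing governs)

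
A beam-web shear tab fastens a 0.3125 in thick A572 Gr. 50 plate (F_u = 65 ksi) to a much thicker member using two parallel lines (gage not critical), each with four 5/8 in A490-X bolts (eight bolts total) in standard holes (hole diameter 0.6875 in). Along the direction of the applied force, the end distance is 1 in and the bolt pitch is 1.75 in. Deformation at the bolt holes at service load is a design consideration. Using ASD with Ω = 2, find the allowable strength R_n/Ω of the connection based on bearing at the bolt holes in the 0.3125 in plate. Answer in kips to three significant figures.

Per bolt r_n = 1.2 l_c t F_u ≤ 2.4 d t F_u; upper limit = 2.4 × 0.625 × 0.3125 × 65 = 30.47 kips.
Edge bolt: l_c = 1 − 0.6875/2 = 0.6562 in → 1.2 × 0.6562 × 0.3125 × 65 = 16 → r_n = 16 kips.
Interior bolts: l_c = 1.75 − 0.6875 = 1.062 in → 1.2 × 1.062 × 0.3125 × 65 = 25.9 → r_n = 25.9 kips.
R_n = 2 × 16 + 6 × 25.9 = 187.4 kips.
Allowable strength R_n/Ω = 187.4 / 2 = 93.7 kips.

93.7 kips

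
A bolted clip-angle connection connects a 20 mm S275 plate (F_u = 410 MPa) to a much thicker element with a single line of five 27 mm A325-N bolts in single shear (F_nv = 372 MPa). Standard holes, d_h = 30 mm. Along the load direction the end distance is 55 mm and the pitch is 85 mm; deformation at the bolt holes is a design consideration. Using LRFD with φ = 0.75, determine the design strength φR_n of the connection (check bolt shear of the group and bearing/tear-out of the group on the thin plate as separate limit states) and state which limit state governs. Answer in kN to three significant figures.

799 kN (bolt shear governs)

Bolt shear: A_b = π·27²/4 = 572.6 mm²; R_n = 372 × 572.6 × 5 × 1 / 1000 = 1065 kN → 0.75 × 1065 = 799 kN.
Bearing (1.2 l_c t F_u ≤ 2.4 d t F_u): upper limit = 2.4·27·20·410 / 1000 = 531.4 kN.
  Edge l_c = 55 − 30/2 = 40 → r_n = 393.6 kN; interior l_c = 85 − 30 = 55 → r_n = 531.4 kN.
  R_n,bearing = 1·393.6 + 4·531.4 = 2519 kN → 0.75 × 2519 = 1890 kN.
Bolt shear governs: 799 kN.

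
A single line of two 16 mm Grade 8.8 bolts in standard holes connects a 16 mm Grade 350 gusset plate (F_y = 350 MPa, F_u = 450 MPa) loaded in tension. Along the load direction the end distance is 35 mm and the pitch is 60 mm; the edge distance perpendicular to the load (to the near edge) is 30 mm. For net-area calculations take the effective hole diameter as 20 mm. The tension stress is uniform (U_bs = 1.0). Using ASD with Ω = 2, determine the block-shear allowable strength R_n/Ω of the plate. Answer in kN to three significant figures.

212 kN

Shear plane L_v = 35 + 1·60 = 95 mm; A_gv = 95 × 16 = 1520 mm².
A_nv = (95 − 1.5·20) × 16 = 1040 mm².
A_nt = (30 − 0.5·20) × 16 = 320 mm².
0.6 F_u A_nv = 280.8 kN; 0.6 F_y A_gv = 319.2 kN → shear rupture governs the shear term.
R_n = 280.8 + 1.0 × 450 × 320 / 1000 = 424.8 kN.
Allowable strength R_n/Ω = 424.8 / 2 = 212 kN.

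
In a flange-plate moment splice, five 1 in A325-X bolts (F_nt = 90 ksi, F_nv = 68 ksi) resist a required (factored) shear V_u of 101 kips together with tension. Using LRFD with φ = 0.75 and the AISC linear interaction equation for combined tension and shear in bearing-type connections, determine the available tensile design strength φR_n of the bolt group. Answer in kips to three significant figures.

211 kips

A_b = π·1²/4 = 0.7854 in²; f_rv = 101 / (5 × 0.7854) = 25.72 ksi.
F'_nt = 1.3 F_nt − (F_nt / φF_nv) f_rv = 1.3·90 − (90/(0.75·68))·25.72 = 71.61 ksi, capped at F_nt → F'_nt = 71.61 ksi.
R_n = F'_nt · A_b · n = 71.61 × 0.7854 × 5 = 281.2 kips.
Design strength φR_n = 0.75 × 281.2 = 211 kips.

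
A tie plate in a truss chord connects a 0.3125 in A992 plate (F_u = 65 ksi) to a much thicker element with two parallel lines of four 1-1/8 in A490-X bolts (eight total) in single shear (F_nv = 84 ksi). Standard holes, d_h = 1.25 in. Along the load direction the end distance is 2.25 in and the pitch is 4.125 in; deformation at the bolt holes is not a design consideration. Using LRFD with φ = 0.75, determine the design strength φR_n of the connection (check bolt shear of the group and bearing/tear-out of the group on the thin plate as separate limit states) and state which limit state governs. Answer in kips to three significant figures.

383 kips (bearing governs)

Bolt shear: A_b = π·1.125²/4 = 0.994 in²; R_n = 84 × 0.994 × 8 × 1 = 668 kips → 0.75 × 668 = 501 kips.
Bearing (1.5 l_c t F_u ≤ 3.0 d t F_u): upper limit = 3.0·1.125·0.3125·65 = 68.55 kips.
  Edge l_c = 2.25 − 1.25/2 = 1.625 → r_n = 49.51 kips; interior l_c = 4.125 − 1.25 = 2.875 → r_n = 68.55 kips.
  R_n,bearing = 2·49.51 + 6·68.55 = 510.4 kips → 0.75 × 510.4 = 383 kips.
Bearing governs: 383 kips.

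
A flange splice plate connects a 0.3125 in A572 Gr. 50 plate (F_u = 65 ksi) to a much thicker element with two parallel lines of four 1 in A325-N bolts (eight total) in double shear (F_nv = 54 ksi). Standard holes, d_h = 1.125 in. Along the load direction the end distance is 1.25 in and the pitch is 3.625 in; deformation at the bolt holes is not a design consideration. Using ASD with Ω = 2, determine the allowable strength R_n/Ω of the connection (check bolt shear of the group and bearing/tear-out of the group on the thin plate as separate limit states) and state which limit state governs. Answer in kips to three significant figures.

204 kips (bearing governs)

Bolt shear: A_b = π·1²/4 = 0.7854 in²; R_n = 54 × 0.7854 × 8 × 2 = 678.6 kips → 678.6 / 2 = 339 kips.
Bearing (1.5 l_c t F_u ≤ 3.0 d t F_u): upper limit = 3.0·1·0.3125·65 = 60.94 kips.
  Edge l_c = 1.25 − 1.125/2 = 0.6875 → r_n = 20.95 kips; interior l_c = 3.625 − 1.125 = 2.5 → r_n = 60.94 kips.
  R_n,bearing = 2·20.95 + 6·60.94 = 407.5 kips → 407.5 / 2 = 204 kips.
Bearing governs: 204 kips.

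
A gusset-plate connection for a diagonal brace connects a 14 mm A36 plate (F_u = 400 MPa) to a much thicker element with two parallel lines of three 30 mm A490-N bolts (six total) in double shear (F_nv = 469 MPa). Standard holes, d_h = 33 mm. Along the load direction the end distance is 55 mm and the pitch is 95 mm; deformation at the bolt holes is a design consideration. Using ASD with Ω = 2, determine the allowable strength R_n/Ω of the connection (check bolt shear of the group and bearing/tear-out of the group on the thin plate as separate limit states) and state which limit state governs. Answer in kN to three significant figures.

1070 kN (bearing governs)

Bolt shear: A_b = π·30²/4 = 706.9 mm²; R_n = 469 × 706.9 × 6 × 2 / 1000 = 3978 kN → 3978 / 2 = 1990 kN.
Bearing (1.2 l_c t F_u ≤ 2.4 d t F_u): upper limit = 2.4·30·14·400 / 1000 = 403.2 kN.
  Edge l_c = 55 − 33/2 = 38.5 → r_n = 258.7 kN; interior l_c = 95 − 33 = 62 → r_n = 403.2 kN.
  R_n,bearing = 2·258.7 + 4·403.2 = 2130 kN → 2130 / 2 = 1070 kN.
Bearing governs: 1070 kN.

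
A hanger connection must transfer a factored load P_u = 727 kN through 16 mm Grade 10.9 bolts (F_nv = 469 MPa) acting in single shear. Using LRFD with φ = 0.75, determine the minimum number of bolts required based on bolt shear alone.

A_b = π·16²/4 = 201.1 mm².
Per-bolt design strength φR_n = 0.75 × 469 × 201.1 × 1 / 1000 = 70.72 kN.
n ≥ 727 / 70.72 = 10.28 → use 11 bolts.

11 bolts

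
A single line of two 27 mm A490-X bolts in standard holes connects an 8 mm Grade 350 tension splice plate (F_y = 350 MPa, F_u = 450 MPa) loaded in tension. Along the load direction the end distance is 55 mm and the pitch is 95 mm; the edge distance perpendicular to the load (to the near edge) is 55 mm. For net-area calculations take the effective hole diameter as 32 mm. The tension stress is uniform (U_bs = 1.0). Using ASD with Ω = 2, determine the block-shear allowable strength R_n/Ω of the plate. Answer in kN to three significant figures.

180 kN

Shear plane L_v = 55 + 1·95 = 150 mm; A_gv = 150 × 8 = 1200 mm².
A_nv = (150 − 1.5·32) × 8 = 816 mm².
A_nt = (55 − 0.5·32) × 8 = 312 mm².
0.6 F_u A_nv = 220.3 kN; 0.6 F_y A_gv = 252 kN → shear rupture governs the shear term.
R_n = 220.3 + 1.0 × 450 × 312 / 1000 = 360.7 kN.
Allowable strength R_n/Ω = 360.7 / 2 = 180 kN.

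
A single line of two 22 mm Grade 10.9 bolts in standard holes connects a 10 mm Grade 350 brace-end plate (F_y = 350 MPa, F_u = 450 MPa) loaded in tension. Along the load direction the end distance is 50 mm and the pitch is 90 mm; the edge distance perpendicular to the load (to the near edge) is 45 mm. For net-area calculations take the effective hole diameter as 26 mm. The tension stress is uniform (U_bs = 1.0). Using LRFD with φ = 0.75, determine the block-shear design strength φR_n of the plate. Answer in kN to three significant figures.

313 kN

Shear plane L_v = 50 + 1·90 = 140 mm; A_gv = 140 × 10 = 1400 mm².
A_nv = (140 − 1.5·26) × 10 = 1010 mm².
A_nt = (45 − 0.5·26) × 10 = 320 mm².
0.6 F_u A_nv = 272.7 kN; 0.6 F_y A_gv = 294 kN → shear rupture governs the shear term.
R_n = 272.7 + 1.0 × 450 × 320 / 1000 = 416.7 kN.
Design strength φR_n = 0.75 × 416.7 = 313 kN.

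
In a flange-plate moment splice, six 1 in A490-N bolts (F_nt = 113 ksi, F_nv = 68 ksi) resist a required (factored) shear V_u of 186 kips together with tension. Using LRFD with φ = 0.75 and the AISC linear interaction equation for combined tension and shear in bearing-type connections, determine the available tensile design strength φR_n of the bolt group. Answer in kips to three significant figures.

A_b = π·1²/4 = 0.7854 in²; f_rv = 186 / (6 × 0.7854) = 39.47 ksi.
F'_nt = 1.3 F_nt − (F_nt / φF_nv) f_rv = 1.3·113 − (113/(0.75·68))·39.47 = 59.45 ksi, capped at F_nt → F'_nt = 59.45 ksi.
R_n = F'_nt · A_b · n = 59.45 × 0.7854 × 6 = 280.1 kips.
Design strength φR_n = 0.75 × 280.1 = 210 kips.

210 kips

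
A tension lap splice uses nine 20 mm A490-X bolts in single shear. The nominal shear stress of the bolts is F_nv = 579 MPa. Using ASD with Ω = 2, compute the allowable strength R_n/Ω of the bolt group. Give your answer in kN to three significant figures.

A_b = π × 20² / 4 = 314.2 mm².
R_n = F_nv · A_b · n · n_s = 579 × 314.2 × 9 × 1 / 1000 = 1637 kN.
Allowable strength R_n/Ω = 1637 / 2 = 819 kN.

819 kN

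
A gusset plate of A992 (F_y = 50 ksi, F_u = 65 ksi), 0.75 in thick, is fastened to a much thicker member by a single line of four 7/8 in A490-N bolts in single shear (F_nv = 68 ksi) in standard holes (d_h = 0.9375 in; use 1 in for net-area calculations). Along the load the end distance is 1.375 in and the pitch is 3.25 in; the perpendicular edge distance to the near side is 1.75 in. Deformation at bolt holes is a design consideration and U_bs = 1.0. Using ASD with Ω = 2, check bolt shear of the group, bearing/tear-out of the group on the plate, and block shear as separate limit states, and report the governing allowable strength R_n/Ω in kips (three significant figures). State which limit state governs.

81.8 kips (bolt shear governs)

Bolt shear: A_b = π·0.875²/4 = 0.6013 in²; R_n = 68 × 0.6013 × 4 × 1 = 163.6 kips → 163.6 / 2 = 81.8 kips.
Bearing: edge l_c = 0.9062, r_n = 53.02 kips; interior l_c = 2.312, r_n = 102.4 kips; R_n = 53.02 + 3·102.4 = 360.1 kips → 180 kips.
Block shear: A_gv = 8.344, A_nv = 5.719, A_nt = 0.9375 in²; R_n = min(0.6F_uA_nv, 0.6F_yA_gv) + U_bs·F_u·A_nt = 284 kips → 142 kips.
Bolt shear governs: 81.8 kips.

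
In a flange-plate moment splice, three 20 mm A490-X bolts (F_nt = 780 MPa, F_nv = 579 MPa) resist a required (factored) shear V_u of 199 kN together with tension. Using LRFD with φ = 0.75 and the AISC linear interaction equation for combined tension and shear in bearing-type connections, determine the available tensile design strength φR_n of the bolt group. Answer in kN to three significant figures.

449 kN

A_b = π·20²/4 = 314.2 mm²; f_rv = 199 × 1000 / (3 × 314.2) = 211.1 MPa.
F'_nt = 1.3 F_nt − (F_nt / φF_nv) f_rv = 1.3·780 − (780/(0.75·579))·211.1 = 634.7 MPa, capped at F_nt → F'_nt = 634.7 MPa.
R_n = F'_nt · A_b · n = 634.7 × 314.2 × 3 / 1000 = 598.2 kN.
Design strength φR_n = 0.75 × 598.2 = 449 kN.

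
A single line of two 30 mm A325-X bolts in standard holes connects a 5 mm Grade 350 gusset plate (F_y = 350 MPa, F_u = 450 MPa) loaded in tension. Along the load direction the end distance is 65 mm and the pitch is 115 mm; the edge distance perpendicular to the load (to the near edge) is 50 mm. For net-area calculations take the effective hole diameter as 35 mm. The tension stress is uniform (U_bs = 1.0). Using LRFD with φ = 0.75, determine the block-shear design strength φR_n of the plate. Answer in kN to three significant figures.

Shear plane L_v = 65 + 1·115 = 180 mm; A_gv = 180 × 5 = 900 mm².
A_nv = (180 − 1.5·35) × 5 = 637.5 mm².
A_nt = (50 − 0.5·35) × 5 = 162.5 mm².
0.6 F_u A_nv = 172.1 kN; 0.6 F_y A_gv = 189 kN → shear rupture governs the shear term.
R_n = 172.1 + 1.0 × 450 × 162.5 / 1000 = 245.2 kN.
Design strength φR_n = 0.75 × 245.2 = 184 kN.

184 kN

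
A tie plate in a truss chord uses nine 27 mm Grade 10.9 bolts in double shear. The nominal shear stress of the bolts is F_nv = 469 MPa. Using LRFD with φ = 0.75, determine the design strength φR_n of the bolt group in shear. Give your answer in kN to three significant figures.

A_b = π × 27² / 4 = 572.6 mm².
R_n = F_nv · A_b · n · n_s = 469 × 572.6 × 9 × 2 / 1000 = 4834 kN.
Design strength φR_n = 0.75 × 4834 = 3630 kN.

3630 kN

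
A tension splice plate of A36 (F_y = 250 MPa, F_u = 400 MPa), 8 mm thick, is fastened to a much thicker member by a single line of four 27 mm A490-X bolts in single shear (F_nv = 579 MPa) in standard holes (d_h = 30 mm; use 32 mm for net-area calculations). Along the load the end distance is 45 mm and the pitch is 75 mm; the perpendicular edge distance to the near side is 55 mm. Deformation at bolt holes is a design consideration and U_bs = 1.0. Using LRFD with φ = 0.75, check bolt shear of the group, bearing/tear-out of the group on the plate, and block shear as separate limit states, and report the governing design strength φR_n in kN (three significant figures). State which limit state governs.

Bolt shear: A_b = π·27²/4 = 572.6 mm²; R_n = 579 × 572.6 × 4 × 1 / 1000 = 1326 kN → 0.75 × 1326 = 995 kN.
Bearing: edge l_c = 30, r_n = 115.2 kN; interior l_c = 45, r_n = 172.8 kN; R_n = 115.2 + 3·172.8 = 633.6 kN → 475 kN.
Block shear: A_gv = 2160, A_nv = 1264, A_nt = 312 mm²; R_n = min(0.6F_uA_nv, 0.6F_yA_gv) + U_bs·F_u·A_nt = 428.2 kN → 321 kN.
Block shear governs: 321 kN.

321 kN (block shear governs)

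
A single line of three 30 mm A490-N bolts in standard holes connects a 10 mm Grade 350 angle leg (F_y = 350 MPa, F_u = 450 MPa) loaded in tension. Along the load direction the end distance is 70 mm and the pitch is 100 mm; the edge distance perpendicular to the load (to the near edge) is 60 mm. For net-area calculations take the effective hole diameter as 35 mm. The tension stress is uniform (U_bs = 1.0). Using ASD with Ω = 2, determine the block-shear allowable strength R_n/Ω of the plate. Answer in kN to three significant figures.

342 kN

Shear plane L_v = 70 + 2·100 = 270 mm; A_gv = 270 × 10 = 2700 mm².
A_nv = (270 − 2.5·35) × 10 = 1825 mm².
A_nt = (60 − 0.5·35) × 10 = 425 mm².
0.6 F_u A_nv = 492.8 kN; 0.6 F_y A_gv = 567 kN → shear rupture governs the shear term.
R_n = 492.8 + 1.0 × 450 × 425 / 1000 = 684 kN.
Allowable strength R_n/Ω = 684 / 2 = 342 kN.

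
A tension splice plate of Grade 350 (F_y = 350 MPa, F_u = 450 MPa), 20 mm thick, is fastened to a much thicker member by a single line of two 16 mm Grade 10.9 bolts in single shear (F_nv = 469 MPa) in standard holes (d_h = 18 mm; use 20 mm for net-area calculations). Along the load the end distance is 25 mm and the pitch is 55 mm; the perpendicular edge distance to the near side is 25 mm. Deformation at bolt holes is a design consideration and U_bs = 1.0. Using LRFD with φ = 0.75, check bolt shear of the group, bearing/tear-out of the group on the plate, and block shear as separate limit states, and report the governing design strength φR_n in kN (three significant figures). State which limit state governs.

141 kN (bolt shear governs)

Bolt shear: A_b = π·16²/4 = 201.1 mm²; R_n = 469 × 201.1 × 2 × 1 / 1000 = 188.6 kN → 0.75 × 188.6 = 141 kN.
Bearing: edge l_c = 16, r_n = 172.8 kN; interior l_c = 37, r_n = 345.6 kN; R_n = 172.8 + 1·345.6 = 518.4 kN → 389 kN.
Block shear: A_gv = 1600, A_nv = 1000, A_nt = 300 mm²; R_n = min(0.6F_uA_nv, 0.6F_yA_gv) + U_bs·F_u·A_nt = 405 kN → 304 kN.
Bolt shear governs: 141 kN.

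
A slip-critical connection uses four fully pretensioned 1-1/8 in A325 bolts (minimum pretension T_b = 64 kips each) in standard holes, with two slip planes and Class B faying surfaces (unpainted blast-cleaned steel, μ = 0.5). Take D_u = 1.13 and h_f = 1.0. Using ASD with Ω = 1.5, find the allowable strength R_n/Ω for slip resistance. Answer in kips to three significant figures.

193 kips

R_n = μ · D_u · h_f · T_b · n_s · n_b = 0.5 × 1.13 × 1.0 × 64 × 2 × 4 = 289.3 kips.
Allowable strength R_n/Ω = 289.3 / 1.5 = 193 kips.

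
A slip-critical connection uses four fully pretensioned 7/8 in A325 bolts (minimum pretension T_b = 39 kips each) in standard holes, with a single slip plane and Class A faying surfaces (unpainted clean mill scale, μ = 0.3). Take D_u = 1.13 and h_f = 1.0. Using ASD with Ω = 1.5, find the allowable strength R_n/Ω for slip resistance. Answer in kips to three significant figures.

R_n = μ · D_u · h_f · T_b · n_s · n_b = 0.3 × 1.13 × 1.0 × 39 × 1 × 4 = 52.88 kips.
Allowable strength R_n/Ω = 52.88 / 1.5 = 35.3 kips.

35.3 kips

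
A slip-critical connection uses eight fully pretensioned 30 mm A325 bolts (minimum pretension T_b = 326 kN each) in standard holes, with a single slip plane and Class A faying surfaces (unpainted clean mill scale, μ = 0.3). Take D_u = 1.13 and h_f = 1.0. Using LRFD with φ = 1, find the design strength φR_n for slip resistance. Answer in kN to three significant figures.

R_n = μ · D_u · h_f · T_b · n_s · n_b = 0.3 × 1.13 × 1.0 × 326 × 1 × 8 = 884.1 kN.
Design strength φR_n = 1 × 884.1 = 884 kN.

884 kN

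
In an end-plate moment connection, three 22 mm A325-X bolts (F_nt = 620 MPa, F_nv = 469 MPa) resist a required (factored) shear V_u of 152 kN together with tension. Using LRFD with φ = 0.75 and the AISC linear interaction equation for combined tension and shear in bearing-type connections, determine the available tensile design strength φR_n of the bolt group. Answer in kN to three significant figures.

488 kN

A_b = π·22²/4 = 380.1 mm²; f_rv = 152 × 1000 / (3 × 380.1) = 133.3 MPa.
F'_nt = 1.3 F_nt − (F_nt / φF_nv) f_rv = 1.3·620 − (620/(0.75·469))·133.3 = 571.1 MPa, capped at F_nt → F'_nt = 571.1 MPa.
R_n = F'_nt · A_b · n = 571.1 × 380.1 × 3 / 1000 = 651.2 kN.
Design strength φR_n = 0.75 × 651.2 = 488 kN.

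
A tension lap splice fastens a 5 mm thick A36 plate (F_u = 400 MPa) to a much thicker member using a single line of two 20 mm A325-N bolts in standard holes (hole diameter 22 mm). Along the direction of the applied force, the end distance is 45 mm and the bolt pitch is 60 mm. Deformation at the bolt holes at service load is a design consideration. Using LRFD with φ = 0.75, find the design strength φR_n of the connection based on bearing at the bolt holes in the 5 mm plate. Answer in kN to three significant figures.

130 kN

Per bolt r_n = 1.2 l_c t F_u ≤ 2.4 d t F_u; upper limit = 2.4 × 20 × 5 × 400 / 1000 = 96 kN.
Edge bolt: l_c = 45 − 22/2 = 34 mm → 1.2 × 34 × 5 × 400 / 1000 = 81.6 → r_n = 81.6 kN.
Interior bolts: l_c = 60 − 22 = 38 mm → 1.2 × 38 × 5 × 400 / 1000 = 91.2 → r_n = 91.2 kN.
R_n = 1 × 81.6 + 1 × 91.2 = 172.8 kN.
Design strength φR_n = 0.75 × 172.8 = 130 kN.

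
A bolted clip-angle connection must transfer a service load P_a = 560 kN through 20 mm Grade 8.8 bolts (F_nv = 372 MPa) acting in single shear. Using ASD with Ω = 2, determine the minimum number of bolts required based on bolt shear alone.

A_b = π·20²/4 = 314.2 mm².
Per-bolt allowable strength R_n/Ω = 372 × 314.2 × 1 / 1000 / 2 = 58.43 kN.
n ≥ 560 / 58.43 = 9.584 → use 10 bolts.

10 bolts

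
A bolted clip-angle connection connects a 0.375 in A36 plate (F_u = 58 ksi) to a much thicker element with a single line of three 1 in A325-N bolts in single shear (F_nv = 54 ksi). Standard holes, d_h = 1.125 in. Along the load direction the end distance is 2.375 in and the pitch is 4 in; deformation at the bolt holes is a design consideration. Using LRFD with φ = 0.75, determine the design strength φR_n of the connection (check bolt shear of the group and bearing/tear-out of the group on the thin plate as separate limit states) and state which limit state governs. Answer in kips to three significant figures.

95.4 kips (bolt shear governs)

Bolt shear: A_b = π·1²/4 = 0.7854 in²; R_n = 54 × 0.7854 × 3 × 1 = 127.2 kips → 0.75 × 127.2 = 95.4 kips.
Bearing (1.2 l_c t F_u ≤ 2.4 d t F_u): upper limit = 2.4·1·0.375·58 = 52.2 kips.
  Edge l_c = 2.375 − 1.125/2 = 1.812 → r_n = 47.31 kips; interior l_c = 4 − 1.125 = 2.875 → r_n = 52.2 kips.
  R_n,bearing = 1·47.31 + 2·52.2 = 151.7 kips → 0.75 × 151.7 = 114 kips.
Bolt shear governs: 95.4 kips.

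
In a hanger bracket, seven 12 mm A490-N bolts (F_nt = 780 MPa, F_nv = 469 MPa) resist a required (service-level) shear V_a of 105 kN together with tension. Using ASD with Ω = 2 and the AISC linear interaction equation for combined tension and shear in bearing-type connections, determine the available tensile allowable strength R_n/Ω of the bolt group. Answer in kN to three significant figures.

A_b = π·12²/4 = 113.1 mm²; f_rv = 105 × 1000 / (7 × 113.1) = 132.6 MPa.
F'_nt = 1.3 F_nt − (Ω F_nt / F_nv) f_rv = 1.3·780 − (2·780/469)·132.6 = 572.8 MPa, capped at F_nt → F'_nt = 572.8 MPa.
R_n = F'_nt · A_b · n = 572.8 × 113.1 × 7 / 1000 = 453.5 kN.
Allowable strength R_n/Ω = 453.5 / 2 = 227 kN.

227 kN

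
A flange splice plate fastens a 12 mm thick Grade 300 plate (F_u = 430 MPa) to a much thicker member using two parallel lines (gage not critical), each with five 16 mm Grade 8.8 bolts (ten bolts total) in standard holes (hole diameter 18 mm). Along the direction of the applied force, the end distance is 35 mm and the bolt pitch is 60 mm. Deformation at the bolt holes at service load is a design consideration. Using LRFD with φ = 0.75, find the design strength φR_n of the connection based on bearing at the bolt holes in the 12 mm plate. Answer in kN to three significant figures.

1430 kN

Per bolt r_n = 1.2 l_c t F_u ≤ 2.4 d t F_u; upper limit = 2.4 × 16 × 12 × 430 / 1000 = 198.1 kN.
Edge bolt: l_c = 35 − 18/2 = 26 mm → 1.2 × 26 × 12 × 430 / 1000 = 161 → r_n = 161 kN.
Interior bolts: l_c = 60 − 18 = 42 mm → 1.2 × 42 × 12 × 430 / 1000 = 260.1 → r_n = 198.1 kN.
R_n = 2 × 161 + 8 × 198.1 = 1907 kN.
Design strength φR_n = 0.75 × 1907 = 1430 kN.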